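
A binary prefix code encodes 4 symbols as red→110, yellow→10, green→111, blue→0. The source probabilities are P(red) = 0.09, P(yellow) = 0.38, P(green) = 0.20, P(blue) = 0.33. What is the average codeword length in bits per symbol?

L̄ = Σ pᵢ·ℓᵢ = 0.09·3 + 0.38·2 + 0.20·3 + 0.33·1 = 1.96 bits/symbol.

1.96 bits/symbol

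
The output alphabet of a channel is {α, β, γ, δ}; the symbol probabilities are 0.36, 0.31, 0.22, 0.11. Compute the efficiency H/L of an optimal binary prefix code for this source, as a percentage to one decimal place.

Entropy H = −Σ p log₂ p ≈ 1.8853 bits.
Huffman merges: 11/100+11/50→33/100; 31/100+33/100→16/25; 9/25+16/25→1. L = 197/100 ≈ 1.9700.
Efficiency = H/L = 1.8853/1.9700 = 95.7%.

95.7%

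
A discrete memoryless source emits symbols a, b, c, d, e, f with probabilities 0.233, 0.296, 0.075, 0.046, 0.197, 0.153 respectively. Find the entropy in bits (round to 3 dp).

2.370 bits

H = −Σ pᵢ log₂ pᵢ.
−0.233·log₂(0.233) = 0.4897
−0.296·log₂(0.296) = 0.5199
−0.075·log₂(0.075) = 0.2803
−0.046·log₂(0.046) = 0.2043
−0.197·log₂(0.197) = 0.4617
−0.153·log₂(0.153) = 0.4144
Sum ≈ 2.3703 → 2.370 bits.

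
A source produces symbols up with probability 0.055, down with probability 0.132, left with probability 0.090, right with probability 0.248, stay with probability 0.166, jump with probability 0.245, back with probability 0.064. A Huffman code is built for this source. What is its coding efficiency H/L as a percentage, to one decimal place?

99.3%

Entropy H = −Σ p log₂ p ≈ 2.6083 bits.
Huffman merges: 11/200+8/125→119/1000; 9/100+119/1000→209/1000; 33/250+83/500→149/500; 209/1000+49/200→227/500; 31/125+149/500→273/500; 227/500+273/500→1. L = 1313/500 ≈ 2.6260.
Efficiency = H/L = 2.6083/2.6260 = 99.3%.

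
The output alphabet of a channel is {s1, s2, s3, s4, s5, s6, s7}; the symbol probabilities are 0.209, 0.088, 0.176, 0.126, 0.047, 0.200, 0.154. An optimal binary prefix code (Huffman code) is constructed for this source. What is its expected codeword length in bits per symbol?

2.726 bits/symbol

Repeatedly combine the two least-probable nodes; the expected code length is the sum of the merged weights.
merge 47/1000 + 11/125 → 27/200
merge 63/500 + 27/200 → 261/1000
merge 77/500 + 22/125 → 33/100
merge 1/5 + 209/1000 → 409/1000
merge 261/1000 + 33/100 → 591/1000
merge 409/1000 + 591/1000 → 1
L = 27/200 + 261/1000 + 33/100 + 409/1000 + 591/1000 + 1 = 1363/500 = 2.726 bits/symbol.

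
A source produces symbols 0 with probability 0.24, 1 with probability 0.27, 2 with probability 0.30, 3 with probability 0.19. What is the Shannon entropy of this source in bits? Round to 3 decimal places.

1.980 bits

H = −Σ pᵢ log₂ pᵢ.
−0.24·log₂(0.24) = 0.4941
−0.27·log₂(0.27) = 0.5100
−0.30·log₂(0.30) = 0.5211
−0.19·log₂(0.19) = 0.4552
Sum ≈ 1.9805 → 1.980 bits.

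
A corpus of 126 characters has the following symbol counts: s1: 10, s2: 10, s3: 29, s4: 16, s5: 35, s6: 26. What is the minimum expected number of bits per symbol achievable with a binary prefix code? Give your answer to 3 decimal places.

Probabilities are the counts divided by 126.
Repeatedly combine the two least-probable nodes; the expected code length is the sum of the merged weights.
merge 5/63 + 5/63 → 10/63
merge 8/63 + 10/63 → 2/7
merge 13/63 + 29/126 → 55/126
merge 5/18 + 2/7 → 71/126
merge 55/126 + 71/126 → 1
L = 10/63 + 2/7 + 55/126 + 71/126 + 1 = 22/9 ≈ 2.444 bits/symbol.

2.444 bits/symbol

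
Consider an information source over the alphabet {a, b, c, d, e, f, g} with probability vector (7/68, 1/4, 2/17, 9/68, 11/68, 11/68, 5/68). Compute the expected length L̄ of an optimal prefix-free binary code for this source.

Repeatedly combine the two least-probable nodes; the expected code length is the sum of the merged weights.
merge 5/68 + 7/68 → 3/17
merge 2/17 + 9/68 → 1/4
merge 11/68 + 11/68 → 11/34
merge 3/17 + 1/4 → 29/68
merge 1/4 + 11/34 → 39/68
merge 29/68 + 39/68 → 1
L = 3/17 + 1/4 + 11/34 + 29/68 + 39/68 + 1 = 11/4 = 2.75 bits/symbol.

2.75 bits/symbol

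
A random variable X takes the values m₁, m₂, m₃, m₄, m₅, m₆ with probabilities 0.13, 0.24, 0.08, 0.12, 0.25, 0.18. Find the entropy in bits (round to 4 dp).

H = −Σ pᵢ log₂ pᵢ.
−0.13·log₂(0.13) = 0.3826
−0.24·log₂(0.24) = 0.4941
−0.08·log₂(0.08) = 0.2915
−0.12·log₂(0.12) = 0.3671
−0.25·log₂(0.25) = 0.5000
−0.18·log₂(0.18) = 0.4453
Sum ≈ 2.4807 → 2.4807 bits.

2.4807 bits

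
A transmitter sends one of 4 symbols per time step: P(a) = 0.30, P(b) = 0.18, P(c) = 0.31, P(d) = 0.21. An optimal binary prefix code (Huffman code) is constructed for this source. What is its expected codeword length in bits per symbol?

2 bits/symbol

Repeatedly combine the two least-probable nodes; the expected code length is the sum of the merged weights.
merge 9/50 + 21/100 → 39/100
merge 3/10 + 31/100 → 61/100
merge 39/100 + 61/100 → 1
L = 39/100 + 61/100 + 1 = 2 bits/symbol.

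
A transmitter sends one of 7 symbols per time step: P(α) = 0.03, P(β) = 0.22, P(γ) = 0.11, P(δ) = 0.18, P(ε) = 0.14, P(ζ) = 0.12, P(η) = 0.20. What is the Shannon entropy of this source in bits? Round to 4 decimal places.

H = −Σ pᵢ log₂ pᵢ.
−0.03·log₂(0.03) = 0.1518
−0.22·log₂(0.22) = 0.4806
−0.11·log₂(0.11) = 0.3503
−0.18·log₂(0.18) = 0.4453
−0.14·log₂(0.14) = 0.3971
−0.12·log₂(0.12) = 0.3671
−0.20·log₂(0.20) = 0.4644
Sum ≈ 2.6565 → 2.6565 bits.

2.6565 bits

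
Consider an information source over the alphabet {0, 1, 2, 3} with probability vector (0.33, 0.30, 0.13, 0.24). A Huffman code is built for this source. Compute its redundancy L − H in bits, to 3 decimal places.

Entropy H = −Σ p log₂ p ≈ 1.9257 bits.
Huffman merges: 13/100+6/25→37/100; 3/10+33/100→63/100; 37/100+63/100→1. L = 2 ≈ 2.0000.
L − H = 2.0000 − 1.9257 = 0.074 bits.

0.074 bits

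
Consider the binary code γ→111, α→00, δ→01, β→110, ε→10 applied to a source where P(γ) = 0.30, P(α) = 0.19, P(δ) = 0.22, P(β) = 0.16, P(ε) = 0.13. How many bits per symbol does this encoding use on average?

L̄ = Σ pᵢ·ℓᵢ = 0.30·3 + 0.19·2 + 0.22·2 + 0.16·3 + 0.13·2 = 2.46 bits/symbol.

2.46 bits/symbol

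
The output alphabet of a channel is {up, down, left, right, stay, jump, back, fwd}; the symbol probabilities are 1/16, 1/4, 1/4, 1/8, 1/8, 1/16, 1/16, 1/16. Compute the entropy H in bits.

Each probability is a power of 1/2, so log₂(1/p) is an integer.
H = Σ p·log₂(1/p) = 1/16·4 + 1/4·2 + 1/4·2 + 1/8·3 + 1/8·3 + 1/16·4 + 1/16·4 + 1/16·4 = 2.75 bits.

2.75 bits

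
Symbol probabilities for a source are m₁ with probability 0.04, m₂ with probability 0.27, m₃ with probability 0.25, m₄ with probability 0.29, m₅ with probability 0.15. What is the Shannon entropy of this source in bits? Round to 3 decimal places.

2.124 bits

H = −Σ pᵢ log₂ pᵢ.
−0.04·log₂(0.04) = 0.1858
−0.27·log₂(0.27) = 0.5100
−0.25·log₂(0.25) = 0.5000
−0.29·log₂(0.29) = 0.5179
−0.15·log₂(0.15) = 0.4105
Sum ≈ 2.1242 → 2.124 bits.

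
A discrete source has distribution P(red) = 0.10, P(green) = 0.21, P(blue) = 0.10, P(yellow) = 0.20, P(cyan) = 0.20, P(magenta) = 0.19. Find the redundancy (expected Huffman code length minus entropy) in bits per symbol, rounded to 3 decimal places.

Entropy H = −Σ p log₂ p ≈ 2.5212 bits.
Huffman merges: 1/10+1/10→1/5; 19/100+1/5→39/100; 1/5+1/5→2/5; 21/100+39/100→3/5; 2/5+3/5→1. L = 259/100 ≈ 2.5900.
L − H = 2.5900 − 2.5212 = 0.069 bits.

0.069 bits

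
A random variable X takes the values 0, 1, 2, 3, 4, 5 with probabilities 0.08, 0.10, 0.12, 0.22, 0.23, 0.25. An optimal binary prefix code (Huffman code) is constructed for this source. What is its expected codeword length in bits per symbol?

Repeatedly combine the two least-probable nodes; the expected code length is the sum of the merged weights.
merge 2/25 + 1/10 → 9/50
merge 3/25 + 9/50 → 3/10
merge 11/50 + 23/100 → 9/20
merge 1/4 + 3/10 → 11/20
merge 9/20 + 11/20 → 1
L = 9/50 + 3/10 + 9/20 + 11/20 + 1 = 62/25 = 2.48 bits/symbol.

2.48 bits/symbol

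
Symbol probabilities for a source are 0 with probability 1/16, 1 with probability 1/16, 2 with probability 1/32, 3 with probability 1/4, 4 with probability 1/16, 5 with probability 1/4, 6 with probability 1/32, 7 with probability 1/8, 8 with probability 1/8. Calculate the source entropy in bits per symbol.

2.8125 bits

Each probability is a power of 1/2, so log₂(1/p) is an integer.
H = Σ p·log₂(1/p) = 1/16·4 + 1/16·4 + 1/32·5 + 1/4·2 + 1/16·4 + 1/4·2 + 1/32·5 + 1/8·3 + 1/8·3 = 2.8125 bits.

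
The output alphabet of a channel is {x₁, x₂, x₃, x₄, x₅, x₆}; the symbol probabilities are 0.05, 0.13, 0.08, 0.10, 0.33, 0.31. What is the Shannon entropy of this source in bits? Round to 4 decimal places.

2.2741 bits

H = −Σ pᵢ log₂ pᵢ.
−0.05·log₂(0.05) = 0.2161
−0.13·log₂(0.13) = 0.3826
−0.08·log₂(0.08) = 0.2915
−0.10·log₂(0.10) = 0.3322
−0.33·log₂(0.33) = 0.5278
−0.31·log₂(0.31) = 0.5238
Sum ≈ 2.2741 → 2.2741 bits.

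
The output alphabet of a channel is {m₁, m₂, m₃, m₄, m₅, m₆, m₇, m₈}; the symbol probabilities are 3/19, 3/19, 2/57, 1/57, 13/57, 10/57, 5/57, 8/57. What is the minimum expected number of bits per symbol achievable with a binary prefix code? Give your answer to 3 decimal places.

Repeatedly combine the two least-probable nodes; the expected code length is the sum of the merged weights.
merge 1/57 + 2/57 → 1/19
merge 1/19 + 5/57 → 8/57
merge 8/57 + 8/57 → 16/57
merge 3/19 + 3/19 → 6/19
merge 10/57 + 13/57 → 23/57
merge 16/57 + 6/19 → 34/57
merge 23/57 + 34/57 → 1
L = 1/19 + 8/57 + 16/57 + 6/19 + 23/57 + 34/57 + 1 = 53/19 ≈ 2.789 bits/symbol.

2.789 bits/symbol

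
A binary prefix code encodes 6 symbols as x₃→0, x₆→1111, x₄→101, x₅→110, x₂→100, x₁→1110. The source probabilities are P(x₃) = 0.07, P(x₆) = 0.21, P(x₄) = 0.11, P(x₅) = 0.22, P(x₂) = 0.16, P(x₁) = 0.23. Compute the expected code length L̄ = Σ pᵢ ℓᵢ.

L̄ = Σ pᵢ·ℓᵢ = 0.07·1 + 0.21·4 + 0.11·3 + 0.22·3 + 0.16·3 + 0.23·4 = 3.3 bits/symbol.

3.3 bits/symbol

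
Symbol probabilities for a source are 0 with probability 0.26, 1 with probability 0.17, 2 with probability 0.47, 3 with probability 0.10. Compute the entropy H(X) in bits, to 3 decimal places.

H = −Σ pᵢ log₂ pᵢ.
−0.26·log₂(0.26) = 0.5053
−0.17·log₂(0.17) = 0.4346
−0.47·log₂(0.47) = 0.5120
−0.10·log₂(0.10) = 0.3322
Sum ≈ 1.7840 → 1.784 bits.

1.784 bits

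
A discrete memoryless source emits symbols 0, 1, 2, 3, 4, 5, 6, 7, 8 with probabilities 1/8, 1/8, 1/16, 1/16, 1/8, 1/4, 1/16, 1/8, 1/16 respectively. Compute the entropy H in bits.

3 bits

Each probability is a power of 1/2, so log₂(1/p) is an integer.
H = Σ p·log₂(1/p) = 1/8·3 + 1/8·3 + 1/16·4 + 1/16·4 + 1/8·3 + 1/4·2 + 1/16·4 + 1/8·3 + 1/16·4 = 3 bits.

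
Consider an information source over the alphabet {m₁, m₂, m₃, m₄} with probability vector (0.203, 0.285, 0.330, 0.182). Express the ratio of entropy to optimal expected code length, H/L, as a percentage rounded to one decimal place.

Entropy H = −Σ p log₂ p ≈ 1.9583 bits.
Huffman merges: 91/500+203/1000→77/200; 57/200+33/100→123/200; 77/200+123/200→1. L = 2 ≈ 2.0000.
Efficiency = H/L = 1.9583/2.0000 = 97.9%.

97.9%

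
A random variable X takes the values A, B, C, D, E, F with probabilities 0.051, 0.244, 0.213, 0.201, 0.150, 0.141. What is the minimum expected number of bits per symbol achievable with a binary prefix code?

2.534 bits/symbol

Repeatedly combine the two least-probable nodes; the expected code length is the sum of the merged weights.
merge 51/1000 + 141/1000 → 24/125
merge 3/20 + 24/125 → 171/500
merge 201/1000 + 213/1000 → 207/500
merge 61/250 + 171/500 → 293/500
merge 207/500 + 293/500 → 1
L = 24/125 + 171/500 + 207/500 + 293/500 + 1 = 1267/500 = 2.534 bits/symbol.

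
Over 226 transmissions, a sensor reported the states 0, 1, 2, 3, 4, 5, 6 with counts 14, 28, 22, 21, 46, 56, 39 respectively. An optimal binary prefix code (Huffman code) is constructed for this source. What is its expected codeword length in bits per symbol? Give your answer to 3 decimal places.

2.704 bits/symbol

Probabilities are the counts divided by 226.
Repeatedly combine the two least-probable nodes; the expected code length is the sum of the merged weights.
merge 7/113 + 21/226 → 35/226
merge 11/113 + 14/113 → 25/113
merge 35/226 + 39/226 → 37/113
merge 23/113 + 25/113 → 48/113
merge 28/113 + 37/113 → 65/113
merge 48/113 + 65/113 → 1
L = 35/226 + 25/113 + 37/113 + 48/113 + 65/113 + 1 = 611/226 ≈ 2.704 bits/symbol.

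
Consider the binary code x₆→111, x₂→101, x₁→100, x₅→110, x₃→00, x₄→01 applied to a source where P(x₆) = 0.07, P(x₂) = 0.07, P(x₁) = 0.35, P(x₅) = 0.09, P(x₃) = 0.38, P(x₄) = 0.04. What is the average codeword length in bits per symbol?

L̄ = Σ pᵢ·ℓᵢ = 0.07·3 + 0.07·3 + 0.35·3 + 0.09·3 + 0.38·2 + 0.04·2 = 2.58 bits/symbol.

2.58 bits/symbol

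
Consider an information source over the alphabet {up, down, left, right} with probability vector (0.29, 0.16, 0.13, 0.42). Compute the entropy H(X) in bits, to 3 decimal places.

H = −Σ pᵢ log₂ pᵢ.
−0.29·log₂(0.29) = 0.5179
−0.16·log₂(0.16) = 0.4230
−0.13·log₂(0.13) = 0.3826
−0.42·log₂(0.42) = 0.5256
Sum ≈ 1.8492 → 1.849 bits.

1.849 bits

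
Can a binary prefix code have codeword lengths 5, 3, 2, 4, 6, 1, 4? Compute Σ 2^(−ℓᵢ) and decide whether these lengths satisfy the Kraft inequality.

With common denominator 2^6 = 64: Σ 2^(−ℓᵢ) = 2/64 + 8/64 + 16/64 + 4/64 + 1/64 + 32/64 + 4/64 = 67/64 = 1.046875.
Kraft's inequality requires Σ ≤ 1; here Σ = 1.046875 > 1, so no such prefix code exists.

1.046875; no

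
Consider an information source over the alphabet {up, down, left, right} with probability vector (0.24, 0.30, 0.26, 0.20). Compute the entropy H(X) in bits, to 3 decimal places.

H = −Σ pᵢ log₂ pᵢ.
−0.24·log₂(0.24) = 0.4941
−0.30·log₂(0.30) = 0.5211
−0.26·log₂(0.26) = 0.5053
−0.20·log₂(0.20) = 0.4644
Sum ≈ 1.9849 → 1.985 bits.

1.985 bits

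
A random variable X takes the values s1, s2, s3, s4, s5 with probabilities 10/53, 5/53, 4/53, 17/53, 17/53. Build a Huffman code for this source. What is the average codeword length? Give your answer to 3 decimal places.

Repeatedly combine the two least-probable nodes; the expected code length is the sum of the merged weights.
merge 4/53 + 5/53 → 9/53
merge 9/53 + 10/53 → 19/53
merge 17/53 + 17/53 → 34/53
merge 19/53 + 34/53 → 1
L = 9/53 + 19/53 + 34/53 + 1 = 115/53 ≈ 2.170 bits/symbol.

2.170 bits/symbol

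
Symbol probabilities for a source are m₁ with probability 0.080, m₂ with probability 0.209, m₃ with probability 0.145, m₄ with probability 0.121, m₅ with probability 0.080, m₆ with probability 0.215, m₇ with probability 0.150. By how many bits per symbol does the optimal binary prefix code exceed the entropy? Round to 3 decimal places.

Entropy H = −Σ p log₂ p ≈ 2.7150 bits.
Huffman merges: 2/25+2/25→4/25; 121/1000+29/200→133/500; 3/20+4/25→31/100; 209/1000+43/200→53/125; 133/500+31/100→72/125; 53/125+72/125→1. L = 342/125 ≈ 2.7360.
L − H = 2.7360 − 2.7150 = 0.021 bits.

0.021 bits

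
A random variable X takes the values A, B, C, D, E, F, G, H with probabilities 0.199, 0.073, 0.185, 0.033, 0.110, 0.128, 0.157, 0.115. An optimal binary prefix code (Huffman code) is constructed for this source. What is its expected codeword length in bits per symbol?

Repeatedly combine the two least-probable nodes; the expected code length is the sum of the merged weights.
merge 33/1000 + 73/1000 → 53/500
merge 53/500 + 11/100 → 27/125
merge 23/200 + 16/125 → 243/1000
merge 157/1000 + 37/200 → 171/500
merge 199/1000 + 27/125 → 83/200
merge 243/1000 + 171/500 → 117/200
merge 83/200 + 117/200 → 1
L = 53/500 + 27/125 + 243/1000 + 171/500 + 83/200 + 117/200 + 1 = 2907/1000 = 2.907 bits/symbol.

2.907 bits/symbol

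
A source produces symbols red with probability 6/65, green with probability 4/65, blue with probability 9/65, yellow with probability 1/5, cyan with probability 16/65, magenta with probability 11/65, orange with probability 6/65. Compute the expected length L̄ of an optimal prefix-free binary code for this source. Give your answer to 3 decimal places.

Repeatedly combine the two least-probable nodes; the expected code length is the sum of the merged weights.
merge 4/65 + 6/65 → 2/13
merge 6/65 + 9/65 → 3/13
merge 2/13 + 11/65 → 21/65
merge 1/5 + 3/13 → 28/65
merge 16/65 + 21/65 → 37/65
merge 28/65 + 37/65 → 1
L = 2/13 + 3/13 + 21/65 + 28/65 + 37/65 + 1 = 176/65 ≈ 2.708 bits/symbol.

2.708 bits/symbol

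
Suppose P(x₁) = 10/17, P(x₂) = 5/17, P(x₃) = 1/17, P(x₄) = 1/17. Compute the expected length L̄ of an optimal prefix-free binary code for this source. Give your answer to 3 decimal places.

Repeatedly combine the two least-probable nodes; the expected code length is the sum of the merged weights.
merge 1/17 + 1/17 → 2/17
merge 2/17 + 5/17 → 7/17
merge 7/17 + 10/17 → 1
L = 2/17 + 7/17 + 1 = 26/17 ≈ 1.529 bits/symbol.

1.529 bits/symbol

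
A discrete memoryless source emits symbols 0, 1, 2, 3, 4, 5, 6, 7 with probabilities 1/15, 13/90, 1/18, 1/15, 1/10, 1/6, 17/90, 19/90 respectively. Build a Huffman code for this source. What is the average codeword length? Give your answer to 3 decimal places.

Repeatedly combine the two least-probable nodes; the expected code length is the sum of the merged weights.
merge 1/18 + 1/15 → 11/90
merge 1/15 + 1/10 → 1/6
merge 11/90 + 13/90 → 4/15
merge 1/6 + 1/6 → 1/3
merge 17/90 + 19/90 → 2/5
merge 4/15 + 1/3 → 3/5
merge 2/5 + 3/5 → 1
L = 11/90 + 1/6 + 4/15 + 1/3 + 2/5 + 3/5 + 1 = 26/9 ≈ 2.889 bits/symbol.

2.889 bits/symbol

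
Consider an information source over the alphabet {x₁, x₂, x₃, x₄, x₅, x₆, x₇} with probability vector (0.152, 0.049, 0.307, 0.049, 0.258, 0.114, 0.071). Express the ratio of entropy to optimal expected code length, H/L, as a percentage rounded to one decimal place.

98.5%

Entropy H = −Σ p log₂ p ≈ 2.4949 bits.
Huffman merges: 49/1000+49/1000→49/500; 71/1000+49/500→169/1000; 57/500+19/125→133/500; 169/1000+129/500→427/1000; 133/500+307/1000→573/1000; 427/1000+573/1000→1. L = 2533/1000 ≈ 2.5330.
Efficiency = H/L = 2.4949/2.5330 = 98.5%.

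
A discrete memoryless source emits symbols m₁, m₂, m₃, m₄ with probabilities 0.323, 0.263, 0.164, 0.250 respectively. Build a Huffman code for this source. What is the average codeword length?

2 bits/symbol

Repeatedly combine the two least-probable nodes; the expected code length is the sum of the merged weights.
merge 41/250 + 1/4 → 207/500
merge 263/1000 + 323/1000 → 293/500
merge 207/500 + 293/500 → 1
L = 207/500 + 293/500 + 1 = 2 bits/symbol.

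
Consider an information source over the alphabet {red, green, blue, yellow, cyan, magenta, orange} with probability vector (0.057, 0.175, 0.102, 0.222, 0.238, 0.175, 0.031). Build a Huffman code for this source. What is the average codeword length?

Repeatedly combine the two least-probable nodes; the expected code length is the sum of the merged weights.
merge 31/1000 + 57/1000 → 11/125
merge 11/125 + 51/500 → 19/100
merge 7/40 + 7/40 → 7/20
merge 19/100 + 111/500 → 103/250
merge 119/500 + 7/20 → 147/250
merge 103/250 + 147/250 → 1
L = 11/125 + 19/100 + 7/20 + 103/250 + 147/250 + 1 = 657/250 = 2.628 bits/symbol.

2.628 bits/symbol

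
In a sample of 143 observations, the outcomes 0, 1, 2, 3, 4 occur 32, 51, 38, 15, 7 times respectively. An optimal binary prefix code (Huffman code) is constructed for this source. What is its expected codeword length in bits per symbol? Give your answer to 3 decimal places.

2.154 bits/symbol

Probabilities are the counts divided by 143.
Repeatedly combine the two least-probable nodes; the expected code length is the sum of the merged weights.
merge 7/143 + 15/143 → 2/13
merge 2/13 + 32/143 → 54/143
merge 38/143 + 51/143 → 89/143
merge 54/143 + 89/143 → 1
L = 2/13 + 54/143 + 89/143 + 1 = 28/13 ≈ 2.154 bits/symbol.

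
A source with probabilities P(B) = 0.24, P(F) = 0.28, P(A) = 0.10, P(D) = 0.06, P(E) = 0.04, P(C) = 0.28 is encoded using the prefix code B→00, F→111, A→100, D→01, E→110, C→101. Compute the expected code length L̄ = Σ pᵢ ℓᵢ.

L̄ = Σ pᵢ·ℓᵢ = 0.24·2 + 0.28·3 + 0.10·3 + 0.06·2 + 0.04·3 + 0.28·3 = 2.7 bits/symbol.

2.7 bits/symbol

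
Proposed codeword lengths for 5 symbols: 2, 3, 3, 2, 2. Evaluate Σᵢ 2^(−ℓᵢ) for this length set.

With common denominator 2^3 = 8: Σ 2^(−ℓᵢ) = 2/8 + 1/8 + 1/8 + 2/8 + 2/8 = 8/8 = 1.

1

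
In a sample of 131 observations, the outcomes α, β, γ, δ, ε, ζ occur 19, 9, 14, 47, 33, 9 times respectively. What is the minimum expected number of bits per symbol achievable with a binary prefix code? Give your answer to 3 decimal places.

Probabilities are the counts divided by 131.
Repeatedly combine the two least-probable nodes; the expected code length is the sum of the merged weights.
merge 9/131 + 9/131 → 18/131
merge 14/131 + 18/131 → 32/131
merge 19/131 + 32/131 → 51/131
merge 33/131 + 47/131 → 80/131
merge 51/131 + 80/131 → 1
L = 18/131 + 32/131 + 51/131 + 80/131 + 1 = 312/131 ≈ 2.382 bits/symbol.

2.382 bits/symbol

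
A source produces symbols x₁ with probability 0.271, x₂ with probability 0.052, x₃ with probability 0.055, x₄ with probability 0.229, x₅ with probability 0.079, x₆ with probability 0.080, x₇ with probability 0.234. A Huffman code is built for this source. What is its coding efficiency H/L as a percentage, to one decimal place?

Entropy H = −Σ p log₂ p ≈ 2.5205 bits.
Huffman merges: 13/250+11/200→107/1000; 79/1000+2/25→159/1000; 107/1000+159/1000→133/500; 229/1000+117/500→463/1000; 133/500+271/1000→537/1000; 463/1000+537/1000→1. L = 633/250 ≈ 2.5320.
Efficiency = H/L = 2.5205/2.5320 = 99.5%.

99.5%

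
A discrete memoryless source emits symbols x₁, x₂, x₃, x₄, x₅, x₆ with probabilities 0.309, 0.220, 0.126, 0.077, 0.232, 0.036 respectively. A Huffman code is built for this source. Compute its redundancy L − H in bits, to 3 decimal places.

Entropy H = −Σ p log₂ p ≈ 2.3272 bits.
Huffman merges: 9/250+77/1000→113/1000; 113/1000+63/500→239/1000; 11/50+29/125→113/250; 239/1000+309/1000→137/250; 113/250+137/250→1. L = 294/125 ≈ 2.3520.
L − H = 2.3520 − 2.3272 = 0.025 bits.

0.025 bits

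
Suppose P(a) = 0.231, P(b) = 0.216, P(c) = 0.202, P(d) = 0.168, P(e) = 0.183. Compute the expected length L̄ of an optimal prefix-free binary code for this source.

Repeatedly combine the two least-probable nodes; the expected code length is the sum of the merged weights.
merge 21/125 + 183/1000 → 351/1000
merge 101/500 + 27/125 → 209/500
merge 231/1000 + 351/1000 → 291/500
merge 209/500 + 291/500 → 1
L = 351/1000 + 209/500 + 291/500 + 1 = 2351/1000 = 2.351 bits/symbol.

2.351 bits/symbol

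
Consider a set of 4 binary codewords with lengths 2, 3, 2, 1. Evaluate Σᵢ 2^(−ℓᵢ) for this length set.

With common denominator 2^3 = 8: Σ 2^(−ℓᵢ) = 2/8 + 1/8 + 2/8 + 4/8 = 9/8 = 1.125.

1.125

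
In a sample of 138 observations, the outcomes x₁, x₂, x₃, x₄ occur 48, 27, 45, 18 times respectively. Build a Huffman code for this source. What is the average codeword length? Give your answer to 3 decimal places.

Probabilities are the counts divided by 138.
Repeatedly combine the two least-probable nodes; the expected code length is the sum of the merged weights.
merge 3/23 + 9/46 → 15/46
merge 15/46 + 15/46 → 15/23
merge 8/23 + 15/23 → 1
L = 15/46 + 15/23 + 1 = 91/46 ≈ 1.978 bits/symbol.

1.978 bits/symbol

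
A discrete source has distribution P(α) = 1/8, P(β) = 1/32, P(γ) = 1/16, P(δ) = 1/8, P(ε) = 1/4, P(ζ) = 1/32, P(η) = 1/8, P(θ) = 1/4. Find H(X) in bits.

2.6875 bits

Each probability is a power of 1/2, so log₂(1/p) is an integer.
H = Σ p·log₂(1/p) = 1/8·3 + 1/32·5 + 1/16·4 + 1/8·3 + 1/4·2 + 1/32·5 + 1/8·3 + 1/4·2 = 2.6875 bits.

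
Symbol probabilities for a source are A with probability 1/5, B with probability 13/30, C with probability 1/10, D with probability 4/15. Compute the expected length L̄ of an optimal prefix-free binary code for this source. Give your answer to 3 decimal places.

Repeatedly combine the two least-probable nodes; the expected code length is the sum of the merged weights.
merge 1/10 + 1/5 → 3/10
merge 4/15 + 3/10 → 17/30
merge 13/30 + 17/30 → 1
L = 3/10 + 17/30 + 1 = 28/15 ≈ 1.867 bits/symbol.

1.867 bits/symbol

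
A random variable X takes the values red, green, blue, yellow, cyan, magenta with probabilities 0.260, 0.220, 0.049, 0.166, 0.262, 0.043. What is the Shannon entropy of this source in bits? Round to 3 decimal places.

2.331 bits

H = −Σ pᵢ log₂ pᵢ.
−0.260·log₂(0.260) = 0.5053
−0.220·log₂(0.220) = 0.4806
−0.049·log₂(0.049) = 0.2132
−0.166·log₂(0.166) = 0.4301
−0.262·log₂(0.262) = 0.5063
−0.043·log₂(0.043) = 0.1952
Sum ≈ 2.3306 → 2.331 bits.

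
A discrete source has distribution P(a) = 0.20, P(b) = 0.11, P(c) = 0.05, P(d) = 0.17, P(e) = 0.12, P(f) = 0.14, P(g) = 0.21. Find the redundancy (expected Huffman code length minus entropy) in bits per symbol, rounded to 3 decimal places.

0.048 bits

Entropy H = −Σ p log₂ p ≈ 2.7024 bits.
Huffman merges: 1/20+11/100→4/25; 3/25+7/50→13/50; 4/25+17/100→33/100; 1/5+21/100→41/100; 13/50+33/100→59/100; 41/100+59/100→1. L = 11/4 ≈ 2.7500.
L − H = 2.7500 − 2.7024 = 0.048 bits.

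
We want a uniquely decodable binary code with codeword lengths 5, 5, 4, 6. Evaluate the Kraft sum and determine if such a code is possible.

0.140625; yes

With common denominator 2^6 = 64: Σ 2^(−ℓᵢ) = 2/64 + 2/64 + 4/64 + 1/64 = 9/64 = 0.140625.
Kraft's inequality requires Σ ≤ 1; here Σ = 0.140625 ≤ 1, so such a prefix code exists.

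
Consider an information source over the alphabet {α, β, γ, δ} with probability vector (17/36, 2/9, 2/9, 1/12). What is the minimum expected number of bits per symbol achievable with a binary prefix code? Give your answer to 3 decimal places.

Repeatedly combine the two least-probable nodes; the expected code length is the sum of the merged weights.
merge 1/12 + 2/9 → 11/36
merge 2/9 + 11/36 → 19/36
merge 17/36 + 19/36 → 1
L = 11/36 + 19/36 + 1 = 11/6 ≈ 1.833 bits/symbol.

1.833 bits/symbol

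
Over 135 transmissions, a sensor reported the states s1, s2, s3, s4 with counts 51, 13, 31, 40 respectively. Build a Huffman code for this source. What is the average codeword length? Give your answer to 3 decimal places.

Probabilities are the counts divided by 135.
Repeatedly combine the two least-probable nodes; the expected code length is the sum of the merged weights.
merge 13/135 + 31/135 → 44/135
merge 8/27 + 44/135 → 28/45
merge 17/45 + 28/45 → 1
L = 44/135 + 28/45 + 1 = 263/135 ≈ 1.948 bits/symbol.

1.948 bits/symbol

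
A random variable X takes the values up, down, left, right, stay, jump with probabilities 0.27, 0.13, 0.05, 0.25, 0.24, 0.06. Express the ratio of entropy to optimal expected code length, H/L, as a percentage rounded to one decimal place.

Entropy H = −Σ p log₂ p ≈ 2.3464 bits.
Huffman merges: 1/20+3/50→11/100; 11/100+13/100→6/25; 6/25+6/25→12/25; 1/4+27/100→13/25; 12/25+13/25→1. L = 47/20 ≈ 2.3500.
Efficiency = H/L = 2.3464/2.3500 = 99.8%.

99.8%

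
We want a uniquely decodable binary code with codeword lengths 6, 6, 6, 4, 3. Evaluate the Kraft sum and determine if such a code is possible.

0.234375; yes

With common denominator 2^6 = 64: Σ 2^(−ℓᵢ) = 1/64 + 1/64 + 1/64 + 4/64 + 8/64 = 15/64 = 0.234375.
Kraft's inequality requires Σ ≤ 1; here Σ = 0.234375 ≤ 1, so such a prefix code exists.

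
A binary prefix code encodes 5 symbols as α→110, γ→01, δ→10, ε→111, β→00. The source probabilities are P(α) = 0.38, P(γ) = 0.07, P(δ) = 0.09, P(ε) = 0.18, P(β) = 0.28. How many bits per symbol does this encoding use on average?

2.56 bits/symbol

L̄ = Σ pᵢ·ℓᵢ = 0.38·3 + 0.07·2 + 0.09·2 + 0.18·3 + 0.28·2 = 2.56 bits/symbol.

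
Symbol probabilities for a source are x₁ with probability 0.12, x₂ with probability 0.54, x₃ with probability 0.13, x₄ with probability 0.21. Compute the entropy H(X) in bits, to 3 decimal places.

1.703 bits

H = −Σ pᵢ log₂ pᵢ.
−0.12·log₂(0.12) = 0.3671
−0.54·log₂(0.54) = 0.4800
−0.13·log₂(0.13) = 0.3826
−0.21·log₂(0.21) = 0.4728
Sum ≈ 1.7026 → 1.703 bits.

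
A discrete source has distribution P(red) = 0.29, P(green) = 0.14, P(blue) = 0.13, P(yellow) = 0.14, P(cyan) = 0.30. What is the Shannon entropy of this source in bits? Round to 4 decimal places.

H = −Σ pᵢ log₂ pᵢ.
−0.29·log₂(0.29) = 0.5179
−0.14·log₂(0.14) = 0.3971
−0.13·log₂(0.13) = 0.3826
−0.14·log₂(0.14) = 0.3971
−0.30·log₂(0.30) = 0.5211
Sum ≈ 2.2159 → 2.2159 bits.

2.2159 bits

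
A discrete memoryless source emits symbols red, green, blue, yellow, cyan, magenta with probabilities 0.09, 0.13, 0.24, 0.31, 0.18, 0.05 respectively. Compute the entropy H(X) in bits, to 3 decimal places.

H = −Σ pᵢ log₂ pᵢ.
−0.09·log₂(0.09) = 0.3127
−0.13·log₂(0.13) = 0.3826
−0.24·log₂(0.24) = 0.4941
−0.31·log₂(0.31) = 0.5238
−0.18·log₂(0.18) = 0.4453
−0.05·log₂(0.05) = 0.2161
Sum ≈ 2.3746 → 2.375 bits.

2.375 bits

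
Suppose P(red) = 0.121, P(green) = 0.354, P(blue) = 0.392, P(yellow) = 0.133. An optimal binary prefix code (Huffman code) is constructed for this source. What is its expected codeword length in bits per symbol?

1.862 bits/symbol

Repeatedly combine the two least-probable nodes; the expected code length is the sum of the merged weights.
merge 121/1000 + 133/1000 → 127/500
merge 127/500 + 177/500 → 76/125
merge 49/125 + 76/125 → 1
L = 127/500 + 76/125 + 1 = 931/500 = 1.862 bits/symbol.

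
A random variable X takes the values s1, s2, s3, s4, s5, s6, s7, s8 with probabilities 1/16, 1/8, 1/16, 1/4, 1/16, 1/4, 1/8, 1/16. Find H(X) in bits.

Each probability is a power of 1/2, so log₂(1/p) is an integer.
H = Σ p·log₂(1/p) = 1/16·4 + 1/8·3 + 1/16·4 + 1/4·2 + 1/16·4 + 1/4·2 + 1/8·3 + 1/16·4 = 2.75 bits.

2.75 bits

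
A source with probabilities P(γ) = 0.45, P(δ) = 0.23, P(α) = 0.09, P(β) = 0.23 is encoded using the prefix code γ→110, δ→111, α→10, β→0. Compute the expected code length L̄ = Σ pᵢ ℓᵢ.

L̄ = Σ pᵢ·ℓᵢ = 0.45·3 + 0.23·3 + 0.09·2 + 0.23·1 = 2.45 bits/symbol.

2.45 bits/symbol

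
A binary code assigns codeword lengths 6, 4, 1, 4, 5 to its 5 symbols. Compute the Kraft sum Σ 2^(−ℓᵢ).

0.671875

With common denominator 2^6 = 64: Σ 2^(−ℓᵢ) = 1/64 + 4/64 + 32/64 + 4/64 + 2/64 = 43/64 = 0.671875.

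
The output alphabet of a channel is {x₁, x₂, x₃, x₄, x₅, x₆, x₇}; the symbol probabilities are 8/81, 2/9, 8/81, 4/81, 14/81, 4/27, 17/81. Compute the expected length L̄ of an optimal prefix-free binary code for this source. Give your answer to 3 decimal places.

Repeatedly combine the two least-probable nodes; the expected code length is the sum of the merged weights.
merge 4/81 + 8/81 → 4/27
merge 8/81 + 4/27 → 20/81
merge 4/27 + 14/81 → 26/81
merge 17/81 + 2/9 → 35/81
merge 20/81 + 26/81 → 46/81
merge 35/81 + 46/81 → 1
L = 4/27 + 20/81 + 26/81 + 35/81 + 46/81 + 1 = 220/81 ≈ 2.716 bits/symbol.

2.716 bits/symbol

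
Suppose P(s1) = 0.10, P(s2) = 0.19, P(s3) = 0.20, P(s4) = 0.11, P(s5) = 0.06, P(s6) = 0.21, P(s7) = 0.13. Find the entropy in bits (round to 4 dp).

2.7011 bits

H = −Σ pᵢ log₂ pᵢ.
−0.10·log₂(0.10) = 0.3322
−0.19·log₂(0.19) = 0.4552
−0.20·log₂(0.20) = 0.4644
−0.11·log₂(0.11) = 0.3503
−0.06·log₂(0.06) = 0.2435
−0.21·log₂(0.21) = 0.4728
−0.13·log₂(0.13) = 0.3826
Sum ≈ 2.7011 → 2.7011 bits.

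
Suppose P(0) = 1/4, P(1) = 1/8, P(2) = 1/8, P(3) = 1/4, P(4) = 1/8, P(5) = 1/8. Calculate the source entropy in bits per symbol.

Each probability is a power of 1/2, so log₂(1/p) is an integer.
H = Σ p·log₂(1/p) = 1/4·2 + 1/8·3 + 1/8·3 + 1/4·2 + 1/8·3 + 1/8·3 = 2.5 bits.

2.5 bits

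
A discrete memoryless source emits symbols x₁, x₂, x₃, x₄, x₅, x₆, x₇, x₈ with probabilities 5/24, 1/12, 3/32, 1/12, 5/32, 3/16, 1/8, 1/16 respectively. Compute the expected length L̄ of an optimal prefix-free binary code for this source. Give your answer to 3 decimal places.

Repeatedly combine the two least-probable nodes; the expected code length is the sum of the merged weights.
merge 1/16 + 1/12 → 7/48
merge 1/12 + 3/32 → 17/96
merge 1/8 + 7/48 → 13/48
merge 5/32 + 17/96 → 1/3
merge 3/16 + 5/24 → 19/48
merge 13/48 + 1/3 → 29/48
merge 19/48 + 29/48 → 1
L = 7/48 + 17/96 + 13/48 + 1/3 + 19/48 + 29/48 + 1 = 281/96 ≈ 2.927 bits/symbol.

2.927 bits/symbol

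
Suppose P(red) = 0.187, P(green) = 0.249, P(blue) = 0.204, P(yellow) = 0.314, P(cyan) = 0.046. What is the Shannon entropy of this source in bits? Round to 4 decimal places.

2.1487 bits

H = −Σ pᵢ log₂ pᵢ.
−0.187·log₂(0.187) = 0.4523
−0.249·log₂(0.249) = 0.4994
−0.204·log₂(0.204) = 0.4678
−0.314·log₂(0.314) = 0.5247
−0.046·log₂(0.046) = 0.2043
Sum ≈ 2.1487 → 2.1487 bits.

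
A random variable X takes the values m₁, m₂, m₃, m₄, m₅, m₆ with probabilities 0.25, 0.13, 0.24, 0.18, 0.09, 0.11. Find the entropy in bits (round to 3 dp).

H = −Σ pᵢ log₂ pᵢ.
−0.25·log₂(0.25) = 0.5000
−0.13·log₂(0.13) = 0.3826
−0.24·log₂(0.24) = 0.4941
−0.18·log₂(0.18) = 0.4453
−0.09·log₂(0.09) = 0.3127
−0.11·log₂(0.11) = 0.3503
Sum ≈ 2.4850 → 2.485 bits.

2.485 bits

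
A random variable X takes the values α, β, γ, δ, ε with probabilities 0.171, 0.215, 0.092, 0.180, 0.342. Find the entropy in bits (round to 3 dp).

H = −Σ pᵢ log₂ pᵢ.
−0.171·log₂(0.171) = 0.4357
−0.215·log₂(0.215) = 0.4768
−0.092·log₂(0.092) = 0.3167
−0.180·log₂(0.180) = 0.4453
−0.342·log₂(0.342) = 0.5294
Sum ≈ 2.2039 → 2.204 bits.

2.204 bits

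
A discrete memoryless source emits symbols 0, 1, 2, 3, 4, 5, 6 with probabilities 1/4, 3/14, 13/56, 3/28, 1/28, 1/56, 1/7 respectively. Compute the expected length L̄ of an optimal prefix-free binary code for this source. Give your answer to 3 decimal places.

Repeatedly combine the two least-probable nodes; the expected code length is the sum of the merged weights.
merge 1/56 + 1/28 → 3/56
merge 3/56 + 3/28 → 9/56
merge 1/7 + 9/56 → 17/56
merge 3/14 + 13/56 → 25/56
merge 1/4 + 17/56 → 31/56
merge 25/56 + 31/56 → 1
L = 3/56 + 9/56 + 17/56 + 25/56 + 31/56 + 1 = 141/56 ≈ 2.518 bits/symbol.

2.518 bits/symbol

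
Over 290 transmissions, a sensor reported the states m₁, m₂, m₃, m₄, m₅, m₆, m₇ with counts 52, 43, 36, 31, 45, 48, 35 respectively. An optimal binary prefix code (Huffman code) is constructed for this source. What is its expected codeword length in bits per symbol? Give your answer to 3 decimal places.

Probabilities are the counts divided by 290.
Repeatedly combine the two least-probable nodes; the expected code length is the sum of the merged weights.
merge 31/290 + 7/58 → 33/145
merge 18/145 + 43/290 → 79/290
merge 9/58 + 24/145 → 93/290
merge 26/145 + 33/145 → 59/145
merge 79/290 + 93/290 → 86/145
merge 59/145 + 86/145 → 1
L = 33/145 + 79/290 + 93/290 + 59/145 + 86/145 + 1 = 409/145 ≈ 2.821 bits/symbol.

2.821 bits/symbol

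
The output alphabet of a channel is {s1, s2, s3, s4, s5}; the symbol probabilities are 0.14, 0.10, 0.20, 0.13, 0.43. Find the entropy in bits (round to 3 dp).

2.100 bits

H = −Σ pᵢ log₂ pᵢ.
−0.14·log₂(0.14) = 0.3971
−0.10·log₂(0.10) = 0.3322
−0.20·log₂(0.20) = 0.4644
−0.13·log₂(0.13) = 0.3826
−0.43·log₂(0.43) = 0.5236
Sum ≈ 2.0999 → 2.100 bits.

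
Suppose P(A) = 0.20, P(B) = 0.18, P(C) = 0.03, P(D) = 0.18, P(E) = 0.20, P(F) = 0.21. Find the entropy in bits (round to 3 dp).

H = −Σ pᵢ log₂ pᵢ.
−0.20·log₂(0.20) = 0.4644
−0.18·log₂(0.18) = 0.4453
−0.03·log₂(0.03) = 0.1518
−0.18·log₂(0.18) = 0.4453
−0.20·log₂(0.20) = 0.4644
−0.21·log₂(0.21) = 0.4728
Sum ≈ 2.4440 → 2.444 bits.

2.444 bits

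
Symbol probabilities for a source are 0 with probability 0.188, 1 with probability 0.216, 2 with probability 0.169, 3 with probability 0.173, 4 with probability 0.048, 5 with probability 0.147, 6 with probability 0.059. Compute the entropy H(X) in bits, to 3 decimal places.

2.660 bits

H = −Σ pᵢ log₂ pᵢ.
−0.188·log₂(0.188) = 0.4533
−0.216·log₂(0.216) = 0.4776
−0.169·log₂(0.169) = 0.4335
−0.173·log₂(0.173) = 0.4379
−0.048·log₂(0.048) = 0.2103
−0.147·log₂(0.147) = 0.4066
−0.059·log₂(0.059) = 0.2409
Sum ≈ 2.6600 → 2.660 bits.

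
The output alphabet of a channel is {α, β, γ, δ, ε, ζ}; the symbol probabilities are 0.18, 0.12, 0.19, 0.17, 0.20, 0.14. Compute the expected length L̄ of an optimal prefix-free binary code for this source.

2.61 bits/symbol

Repeatedly combine the two least-probable nodes; the expected code length is the sum of the merged weights.
merge 3/25 + 7/50 → 13/50
merge 17/100 + 9/50 → 7/20
merge 19/100 + 1/5 → 39/100
merge 13/50 + 7/20 → 61/100
merge 39/100 + 61/100 → 1
L = 13/50 + 7/20 + 39/100 + 61/100 + 1 = 261/100 = 2.61 bits/symbol.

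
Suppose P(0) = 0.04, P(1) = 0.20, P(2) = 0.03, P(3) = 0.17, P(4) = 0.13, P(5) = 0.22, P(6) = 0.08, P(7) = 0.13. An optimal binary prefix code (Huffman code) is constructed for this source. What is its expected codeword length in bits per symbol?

Repeatedly combine the two least-probable nodes; the expected code length is the sum of the merged weights.
merge 3/100 + 1/25 → 7/100
merge 7/100 + 2/25 → 3/20
merge 13/100 + 13/100 → 13/50
merge 3/20 + 17/100 → 8/25
merge 1/5 + 11/50 → 21/50
merge 13/50 + 8/25 → 29/50
merge 21/50 + 29/50 → 1
L = 7/100 + 3/20 + 13/50 + 8/25 + 21/50 + 29/50 + 1 = 14/5 = 2.8 bits/symbol.

2.8 bits/symbol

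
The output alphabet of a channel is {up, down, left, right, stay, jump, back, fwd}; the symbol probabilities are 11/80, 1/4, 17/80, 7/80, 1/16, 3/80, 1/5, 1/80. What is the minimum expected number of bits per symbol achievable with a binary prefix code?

Repeatedly combine the two least-probable nodes; the expected code length is the sum of the merged weights.
merge 1/80 + 3/80 → 1/20
merge 1/20 + 1/16 → 9/80
merge 7/80 + 9/80 → 1/5
merge 11/80 + 1/5 → 27/80
merge 1/5 + 17/80 → 33/80
merge 1/4 + 27/80 → 47/80
merge 33/80 + 47/80 → 1
L = 1/20 + 9/80 + 1/5 + 27/80 + 33/80 + 47/80 + 1 = 27/10 = 2.7 bits/symbol.

2.7 bits/symbol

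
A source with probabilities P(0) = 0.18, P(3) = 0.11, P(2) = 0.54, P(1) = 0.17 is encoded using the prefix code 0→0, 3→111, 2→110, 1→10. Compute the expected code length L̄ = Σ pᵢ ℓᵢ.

L̄ = Σ pᵢ·ℓᵢ = 0.18·1 + 0.11·3 + 0.54·3 + 0.17·2 = 2.47 bits/symbol.

2.47 bits/symbol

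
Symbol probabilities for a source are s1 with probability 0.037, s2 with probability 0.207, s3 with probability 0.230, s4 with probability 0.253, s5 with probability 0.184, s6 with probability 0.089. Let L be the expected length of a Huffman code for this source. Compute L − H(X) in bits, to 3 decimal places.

0.040 bits

Entropy H = −Σ p log₂ p ≈ 2.3956 bits.
Huffman merges: 37/1000+89/1000→63/500; 63/500+23/125→31/100; 207/1000+23/100→437/1000; 253/1000+31/100→563/1000; 437/1000+563/1000→1. L = 609/250 ≈ 2.4360.
L − H = 2.4360 − 2.3956 = 0.040 bits.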